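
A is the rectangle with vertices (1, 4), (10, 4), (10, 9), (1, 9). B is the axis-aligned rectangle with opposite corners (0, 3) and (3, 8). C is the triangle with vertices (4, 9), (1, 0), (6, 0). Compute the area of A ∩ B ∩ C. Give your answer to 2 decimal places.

0.67

The intersection is the polygon with vertices (3,4), (2.333,4), (3,6).
By the shoelace formula its area is 0.67.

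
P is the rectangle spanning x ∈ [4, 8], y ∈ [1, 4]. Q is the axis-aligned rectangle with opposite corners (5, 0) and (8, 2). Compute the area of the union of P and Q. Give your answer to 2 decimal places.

15.00

By inclusion–exclusion:
Individual areas: |P| = 12, |Q| = 6.
|P∩Q|: x∈[5,8], y∈[1,2] → 3·1 = 3.
|P ∪ Q| = 18 − 3 = 15.00.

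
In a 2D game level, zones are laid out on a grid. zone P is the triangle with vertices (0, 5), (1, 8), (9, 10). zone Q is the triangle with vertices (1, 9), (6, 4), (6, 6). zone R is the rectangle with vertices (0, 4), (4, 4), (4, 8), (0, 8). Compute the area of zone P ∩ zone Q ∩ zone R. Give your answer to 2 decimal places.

0.99

The intersection is the polygon with vertices (3.981,7.212), (3.214,6.786), (2,8), (2.667,8).
By the shoelace formula its area is 0.99.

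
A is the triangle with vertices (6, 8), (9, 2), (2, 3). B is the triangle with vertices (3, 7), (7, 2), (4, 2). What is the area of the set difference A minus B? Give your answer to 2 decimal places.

|A| = 19.5, |A∩B| = 5.0768.
|A ∖ B| = |A| − |A∩B| = 19.5 − 5.0768 = 14.42.

14.42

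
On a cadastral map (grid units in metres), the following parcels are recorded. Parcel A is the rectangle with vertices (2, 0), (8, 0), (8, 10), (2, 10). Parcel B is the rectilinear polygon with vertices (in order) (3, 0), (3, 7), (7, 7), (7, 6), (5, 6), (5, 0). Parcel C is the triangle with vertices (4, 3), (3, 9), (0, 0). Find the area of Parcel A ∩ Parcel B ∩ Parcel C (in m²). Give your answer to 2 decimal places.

The intersection is the polygon with vertices (3,7), (3.333,7), (4,3), (3,2.25).
By the shoelace formula its area is 3.04.

3.04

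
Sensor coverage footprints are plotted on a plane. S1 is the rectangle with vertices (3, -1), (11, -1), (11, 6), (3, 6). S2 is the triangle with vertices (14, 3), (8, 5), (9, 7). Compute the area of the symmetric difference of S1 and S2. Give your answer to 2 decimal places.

|S1| = 56, |S2| = 7, |S1∩S2| = 4.025.
|S1 △ S2| = |S1| + |S2| − 2·|S1∩S2| = 56 + 7 − 8.05 = 54.95.

54.95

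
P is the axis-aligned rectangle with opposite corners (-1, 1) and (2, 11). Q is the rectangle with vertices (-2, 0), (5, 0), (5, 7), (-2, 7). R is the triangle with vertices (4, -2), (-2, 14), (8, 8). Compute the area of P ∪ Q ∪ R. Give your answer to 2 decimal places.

93.11

By inclusion–exclusion:
Individual areas: |P| = 30, |Q| = 49, |R| = 62.
|P∩Q|: x∈[-1,2], y∈[1,7] → 3·6 = 18.
|P∩R| = 11.0208.
|Q∩R| = 21.3875.
|P∩Q∩R| = 2.5208.
|P ∪ Q ∪ R| = 141 − 50.4083 + 2.5208 = 93.11.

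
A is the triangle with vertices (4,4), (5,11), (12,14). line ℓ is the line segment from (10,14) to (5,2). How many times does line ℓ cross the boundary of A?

2

The segment meets the boundary at (7.826,8.783), (9.565,12.957).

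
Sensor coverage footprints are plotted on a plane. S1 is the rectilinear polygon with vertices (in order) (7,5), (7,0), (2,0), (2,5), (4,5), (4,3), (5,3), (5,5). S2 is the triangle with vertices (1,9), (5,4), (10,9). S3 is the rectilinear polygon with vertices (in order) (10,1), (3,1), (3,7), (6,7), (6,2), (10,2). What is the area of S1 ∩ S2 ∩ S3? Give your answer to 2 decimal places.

0.50

The intersection is the polygon with vertices (6,5), (5,4), (5,5).
By the shoelace formula its area is 0.50.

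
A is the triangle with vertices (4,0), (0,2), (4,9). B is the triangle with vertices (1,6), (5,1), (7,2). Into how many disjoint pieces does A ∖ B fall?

2

A ∖ B splits into 2 disjoint pieces (area 10.4062, area 5.1724).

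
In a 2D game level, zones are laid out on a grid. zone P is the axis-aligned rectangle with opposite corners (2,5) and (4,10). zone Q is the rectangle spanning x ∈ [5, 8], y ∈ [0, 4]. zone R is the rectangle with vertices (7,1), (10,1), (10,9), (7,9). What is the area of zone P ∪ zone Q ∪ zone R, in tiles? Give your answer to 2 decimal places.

43.00

By inclusion–exclusion:
Individual areas: |zone P| = 10, |zone Q| = 12, |zone R| = 24.
|zone P∩zone Q| = 0 (no overlap).
|zone P∩zone R| = 0 (no overlap).
|zone Q∩zone R|: x∈[7,8], y∈[1,4] → 1·3 = 3.
|zone P∩zone Q∩zone R| = 0.
|zone P ∪ zone Q ∪ zone R| = 46 − 3 + 0 = 43.00.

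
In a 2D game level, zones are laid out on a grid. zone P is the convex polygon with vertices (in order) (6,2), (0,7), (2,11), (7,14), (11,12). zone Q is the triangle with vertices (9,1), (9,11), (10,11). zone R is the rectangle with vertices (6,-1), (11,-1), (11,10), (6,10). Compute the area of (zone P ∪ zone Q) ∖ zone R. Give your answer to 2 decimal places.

|zone P ∪ zone Q| = 73.5625.
|(zone P ∪ zone Q) ∩ zone R| = 19.0625.
|(zone P ∪ zone Q) ∖ zone R| = 73.5625 − 19.0625 = 54.50.

54.50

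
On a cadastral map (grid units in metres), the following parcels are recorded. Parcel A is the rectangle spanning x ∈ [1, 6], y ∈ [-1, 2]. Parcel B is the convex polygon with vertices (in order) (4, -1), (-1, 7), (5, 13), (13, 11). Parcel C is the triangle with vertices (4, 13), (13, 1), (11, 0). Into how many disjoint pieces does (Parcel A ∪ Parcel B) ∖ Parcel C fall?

2

(Parcel A ∪ Parcel B) ∖ Parcel C splits into 2 disjoint pieces (area 71.8956, area 26.9643).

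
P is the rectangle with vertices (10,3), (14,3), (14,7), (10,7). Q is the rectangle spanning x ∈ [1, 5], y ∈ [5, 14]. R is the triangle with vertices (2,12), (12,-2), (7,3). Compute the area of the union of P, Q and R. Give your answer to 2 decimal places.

By inclusion–exclusion:
Individual areas: |P| = 16, |Q| = 36, |R| = 10.
|P∩Q| = 0 (no overlap).
|P∩R| = 0.
|Q∩R| = 1.8.
|P∩Q∩R| = 0.
|P ∪ Q ∪ R| = 62 − 1.8 + 0 = 60.20.

60.20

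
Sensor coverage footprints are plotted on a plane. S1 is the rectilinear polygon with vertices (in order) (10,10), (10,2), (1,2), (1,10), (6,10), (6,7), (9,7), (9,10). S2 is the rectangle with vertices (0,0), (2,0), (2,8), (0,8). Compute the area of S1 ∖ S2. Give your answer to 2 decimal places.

57.00

|S1| = 63, |S1∩S2| = 6.
|S1 ∖ S2| = |S1| − |S1∩S2| = 63 − 6 = 57.00.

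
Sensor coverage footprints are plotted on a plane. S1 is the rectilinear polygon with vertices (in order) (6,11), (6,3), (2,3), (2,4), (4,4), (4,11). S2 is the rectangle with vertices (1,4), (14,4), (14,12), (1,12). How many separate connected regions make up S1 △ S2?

S1 △ S2 is a single connected region.

1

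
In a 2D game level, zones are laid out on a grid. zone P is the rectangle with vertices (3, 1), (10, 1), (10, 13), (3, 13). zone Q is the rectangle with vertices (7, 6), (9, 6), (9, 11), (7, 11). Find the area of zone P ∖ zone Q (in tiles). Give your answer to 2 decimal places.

74.00

|zone P∩zone Q|: x∈[7,9], y∈[6,11] → 2·5 = 10.
|zone P| = 84.
|zone P ∖ zone Q| = |zone P| − |zone P∩zone Q| = 84 − 10 = 74.00.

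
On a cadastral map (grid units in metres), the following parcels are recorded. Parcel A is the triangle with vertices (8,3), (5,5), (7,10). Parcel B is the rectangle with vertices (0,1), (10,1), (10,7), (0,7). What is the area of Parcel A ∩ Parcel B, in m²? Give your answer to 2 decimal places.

7.06

The intersection is the polygon with vertices (5,5), (5.8,7), (7.429,7), (8,3).
By the shoelace formula its area is 7.06.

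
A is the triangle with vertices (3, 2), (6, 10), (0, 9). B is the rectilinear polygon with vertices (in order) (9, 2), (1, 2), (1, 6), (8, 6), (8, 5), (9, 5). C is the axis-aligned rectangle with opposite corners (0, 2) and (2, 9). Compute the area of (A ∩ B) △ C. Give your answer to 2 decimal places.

19.24

|A ∩ B| = 6.4286.
|(A ∩ B) ∩ C| = 0.5952.
|(A ∩ B) △ C| = 6.4286 + 14 − 1.1905 = 19.24.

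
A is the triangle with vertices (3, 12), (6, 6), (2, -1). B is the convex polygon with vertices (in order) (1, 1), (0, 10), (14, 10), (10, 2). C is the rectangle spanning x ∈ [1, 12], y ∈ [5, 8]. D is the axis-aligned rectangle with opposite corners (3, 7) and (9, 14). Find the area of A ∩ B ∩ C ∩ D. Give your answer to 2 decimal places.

The intersection is the polygon with vertices (5,8), (5.5,7), (3,7), (3,8).
By the shoelace formula its area is 2.25.

2.25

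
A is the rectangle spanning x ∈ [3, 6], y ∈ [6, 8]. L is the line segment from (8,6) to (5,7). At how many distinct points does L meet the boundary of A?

The segment meets the boundary at (6,6.667).

1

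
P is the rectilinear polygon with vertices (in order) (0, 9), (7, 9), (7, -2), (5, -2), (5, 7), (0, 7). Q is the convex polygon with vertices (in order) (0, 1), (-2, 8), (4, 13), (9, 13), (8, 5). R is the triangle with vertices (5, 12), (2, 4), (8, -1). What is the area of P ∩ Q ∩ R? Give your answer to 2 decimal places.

The intersection is the polygon with vertices (5,3.5), (5,7), (3.125,7), (3.875,9), (5.692,9), (6.759,4.379).
By the shoelace formula its area is 9.44.

9.44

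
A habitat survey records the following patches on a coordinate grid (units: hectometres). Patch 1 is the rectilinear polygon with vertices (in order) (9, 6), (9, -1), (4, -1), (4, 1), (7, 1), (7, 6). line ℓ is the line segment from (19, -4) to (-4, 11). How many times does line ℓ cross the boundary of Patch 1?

The segment meets the boundary at (7,3.826), (9,2.522).

2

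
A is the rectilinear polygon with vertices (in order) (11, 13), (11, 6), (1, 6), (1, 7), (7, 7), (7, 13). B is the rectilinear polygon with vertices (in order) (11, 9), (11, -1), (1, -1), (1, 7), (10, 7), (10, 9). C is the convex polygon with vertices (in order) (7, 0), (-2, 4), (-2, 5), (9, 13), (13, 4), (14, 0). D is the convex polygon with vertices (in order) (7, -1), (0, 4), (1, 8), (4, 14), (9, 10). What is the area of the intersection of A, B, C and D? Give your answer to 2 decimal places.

7.36

The intersection is the polygon with vertices (1,7), (7,7), (8.454,7), (8.273,6), (1,6).
By the shoelace formula its area is 7.36.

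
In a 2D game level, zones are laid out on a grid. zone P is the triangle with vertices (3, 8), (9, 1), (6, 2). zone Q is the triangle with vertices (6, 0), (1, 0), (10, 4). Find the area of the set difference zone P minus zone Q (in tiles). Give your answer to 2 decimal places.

5.93

|zone P| = 7.5, |zone P∩zone Q| = 1.573.
|zone P ∖ zone Q| = |zone P| − |zone P∩zone Q| = 7.5 − 1.573 = 5.93.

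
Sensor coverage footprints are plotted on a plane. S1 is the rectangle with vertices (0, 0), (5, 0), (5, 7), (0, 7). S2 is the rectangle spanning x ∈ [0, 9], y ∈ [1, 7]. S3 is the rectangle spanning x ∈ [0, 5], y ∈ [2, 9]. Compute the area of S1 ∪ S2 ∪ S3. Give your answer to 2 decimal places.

By inclusion–exclusion:
Individual areas: |S1| = 35, |S2| = 54, |S3| = 35.
|S1∩S2|: x∈[0,5], y∈[1,7] → 5·6 = 30.
|S1∩S3|: x∈[0,5], y∈[2,7] → 5·5 = 25.
|S2∩S3|: x∈[0,5], y∈[2,7] → 5·5 = 25.
|S1∩S2∩S3| = 25.
|S1 ∪ S2 ∪ S3| = 124 − 80 + 25 = 69.00.

69.00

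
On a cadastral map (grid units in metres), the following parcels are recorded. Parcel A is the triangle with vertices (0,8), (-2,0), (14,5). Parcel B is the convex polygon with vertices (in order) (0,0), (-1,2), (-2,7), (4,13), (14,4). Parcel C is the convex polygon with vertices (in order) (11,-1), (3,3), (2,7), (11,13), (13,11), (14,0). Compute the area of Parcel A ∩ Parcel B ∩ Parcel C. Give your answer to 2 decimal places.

32.56

The intersection is the polygon with vertices (12.542,5.312), (13.175,4.742), (4.769,2.115), (3,3), (2,7), (2.649,7.432).
By the shoelace formula its area is 32.56.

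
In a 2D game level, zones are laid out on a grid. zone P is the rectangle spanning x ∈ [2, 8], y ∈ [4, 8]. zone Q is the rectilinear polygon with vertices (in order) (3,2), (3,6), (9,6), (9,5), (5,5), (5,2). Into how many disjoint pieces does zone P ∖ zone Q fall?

2

zone P ∖ zone Q splits into 2 disjoint pieces (area 3, area 14).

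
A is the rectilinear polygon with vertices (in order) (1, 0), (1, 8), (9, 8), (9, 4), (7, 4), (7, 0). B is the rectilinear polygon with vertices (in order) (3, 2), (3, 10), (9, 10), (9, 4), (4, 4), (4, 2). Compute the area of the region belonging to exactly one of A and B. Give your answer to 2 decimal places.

42.00

|A| = 56, |B| = 38, |A∩B| = 26.
|A △ B| = |A| + |B| − 2·|A∩B| = 56 + 38 − 52 = 42.00.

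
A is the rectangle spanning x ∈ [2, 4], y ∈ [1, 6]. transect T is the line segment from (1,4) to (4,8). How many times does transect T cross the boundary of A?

The segment meets the boundary at (2.5,6), (2,5.333).

2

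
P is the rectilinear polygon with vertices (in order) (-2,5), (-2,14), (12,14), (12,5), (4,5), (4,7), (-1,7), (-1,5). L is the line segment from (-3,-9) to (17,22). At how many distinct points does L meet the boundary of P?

The segment meets the boundary at (11.839,14), (6.032,5).

2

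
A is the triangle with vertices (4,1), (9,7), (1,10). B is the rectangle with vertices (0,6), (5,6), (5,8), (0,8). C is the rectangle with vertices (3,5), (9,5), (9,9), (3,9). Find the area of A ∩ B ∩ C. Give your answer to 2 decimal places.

4.00

The intersection is the polygon with vertices (5,8), (5,6), (3,6), (3,8).
By the shoelace formula its area is 4.00.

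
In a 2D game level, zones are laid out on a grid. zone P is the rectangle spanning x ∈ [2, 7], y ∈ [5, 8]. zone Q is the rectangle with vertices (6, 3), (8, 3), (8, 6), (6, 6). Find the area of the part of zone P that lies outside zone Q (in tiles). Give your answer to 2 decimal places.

14.00

|zone P∩zone Q|: x∈[6,7], y∈[5,6] → 1·1 = 1.
|zone P| = 15.
|zone P ∖ zone Q| = |zone P| − |zone P∩zone Q| = 15 − 1 = 14.00.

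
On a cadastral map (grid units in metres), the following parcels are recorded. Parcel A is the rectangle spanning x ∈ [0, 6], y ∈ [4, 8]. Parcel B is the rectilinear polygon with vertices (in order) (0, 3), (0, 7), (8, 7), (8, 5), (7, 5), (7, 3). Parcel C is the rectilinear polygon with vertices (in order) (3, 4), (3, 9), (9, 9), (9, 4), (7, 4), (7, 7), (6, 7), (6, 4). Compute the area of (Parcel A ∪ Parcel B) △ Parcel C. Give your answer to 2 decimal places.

35.00

|Parcel A ∪ Parcel B| = 36.
|(Parcel A ∪ Parcel B) ∩ Parcel C| = 14.
|(Parcel A ∪ Parcel B) △ Parcel C| = 36 + 27 − 28 = 35.00.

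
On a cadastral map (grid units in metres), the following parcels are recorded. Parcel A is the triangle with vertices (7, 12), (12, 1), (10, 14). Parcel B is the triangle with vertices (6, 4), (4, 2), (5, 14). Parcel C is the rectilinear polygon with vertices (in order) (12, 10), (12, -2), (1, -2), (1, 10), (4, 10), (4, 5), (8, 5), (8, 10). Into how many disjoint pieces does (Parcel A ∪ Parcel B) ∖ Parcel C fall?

(Parcel A ∪ Parcel B) ∖ Parcel C splits into 2 disjoint pieces (area 9.3308, area 7.425).

2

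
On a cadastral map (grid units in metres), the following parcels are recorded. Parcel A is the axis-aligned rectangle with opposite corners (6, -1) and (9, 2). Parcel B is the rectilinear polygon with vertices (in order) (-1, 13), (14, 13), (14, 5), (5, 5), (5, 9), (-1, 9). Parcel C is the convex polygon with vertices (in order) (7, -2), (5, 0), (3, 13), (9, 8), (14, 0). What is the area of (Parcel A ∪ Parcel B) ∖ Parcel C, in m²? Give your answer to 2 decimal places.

|Parcel A ∪ Parcel B| = 105.
|(Parcel A ∪ Parcel B) ∩ Parcel C| = 35.5817.
|(Parcel A ∪ Parcel B) ∖ Parcel C| = 105 − 35.5817 = 69.42.

69.42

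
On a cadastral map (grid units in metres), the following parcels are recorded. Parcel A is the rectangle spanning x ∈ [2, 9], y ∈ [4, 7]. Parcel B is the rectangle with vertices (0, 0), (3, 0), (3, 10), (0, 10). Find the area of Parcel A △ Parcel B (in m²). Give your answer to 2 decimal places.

|Parcel A∩Parcel B|: x∈[2,3], y∈[4,7] → 1·3 = 3.
|Parcel A △ Parcel B| = |Parcel A| + |Parcel B| − 2·|Parcel A∩Parcel B| = 21 + 30 − 6 = 45.00.

45.00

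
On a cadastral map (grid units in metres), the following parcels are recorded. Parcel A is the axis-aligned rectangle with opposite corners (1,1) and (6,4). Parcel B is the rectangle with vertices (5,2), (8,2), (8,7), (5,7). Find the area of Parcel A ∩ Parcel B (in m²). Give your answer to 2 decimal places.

|Parcel A∩Parcel B|: x∈[5,6], y∈[2,4] → 1·2 = 2.

2.00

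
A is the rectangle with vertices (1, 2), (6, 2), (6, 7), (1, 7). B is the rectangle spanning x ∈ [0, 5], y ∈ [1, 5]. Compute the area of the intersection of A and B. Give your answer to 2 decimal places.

12.00

|A∩B|: x∈[1,5], y∈[2,5] → 4·3 = 12.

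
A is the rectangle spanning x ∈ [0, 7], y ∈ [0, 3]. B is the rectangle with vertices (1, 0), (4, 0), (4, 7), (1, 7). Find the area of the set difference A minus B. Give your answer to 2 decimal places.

12.00

|A∩B|: x∈[1,4], y∈[0,3] → 3·3 = 9.
|A| = 21.
|A ∖ B| = |A| − |A∩B| = 21 − 9 = 12.00.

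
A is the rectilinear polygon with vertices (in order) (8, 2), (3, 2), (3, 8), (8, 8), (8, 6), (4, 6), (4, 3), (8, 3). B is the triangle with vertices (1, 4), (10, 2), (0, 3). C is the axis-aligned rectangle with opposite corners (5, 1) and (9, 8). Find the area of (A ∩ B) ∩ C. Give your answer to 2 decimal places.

The region (A ∩ B) ∩ C is the polygon with vertices (5.5,3), (8,2.444), (8,2.2), (5,2.5), (5,3).
By the shoelace formula its area is 1.26.

1.26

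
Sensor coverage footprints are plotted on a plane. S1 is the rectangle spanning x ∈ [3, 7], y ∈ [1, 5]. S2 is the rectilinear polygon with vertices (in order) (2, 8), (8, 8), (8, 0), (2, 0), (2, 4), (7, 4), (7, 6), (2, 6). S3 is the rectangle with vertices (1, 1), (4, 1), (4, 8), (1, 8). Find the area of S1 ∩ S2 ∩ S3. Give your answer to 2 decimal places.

3.00

The intersection is the polygon with vertices (3,1), (3,4), (4,4), (4,1).
By the shoelace formula its area is 3.00.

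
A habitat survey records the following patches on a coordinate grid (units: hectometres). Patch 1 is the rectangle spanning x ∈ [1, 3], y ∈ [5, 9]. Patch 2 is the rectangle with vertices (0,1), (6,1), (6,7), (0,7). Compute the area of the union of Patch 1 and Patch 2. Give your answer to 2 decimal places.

By inclusion–exclusion:
Individual areas: |Patch 1| = 8, |Patch 2| = 36.
|Patch 1∩Patch 2|: x∈[1,3], y∈[5,7] → 2·2 = 4.
|Patch 1 ∪ Patch 2| = 44 − 4 = 40.00.

40.00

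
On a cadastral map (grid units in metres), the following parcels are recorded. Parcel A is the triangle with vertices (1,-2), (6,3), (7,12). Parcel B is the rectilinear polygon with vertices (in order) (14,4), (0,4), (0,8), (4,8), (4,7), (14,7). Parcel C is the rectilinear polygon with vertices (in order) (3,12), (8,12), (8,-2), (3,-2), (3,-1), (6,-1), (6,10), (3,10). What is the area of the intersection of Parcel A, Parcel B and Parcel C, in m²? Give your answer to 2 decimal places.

0.83

The intersection is the polygon with vertices (6,4), (6,7), (6.444,7), (6.111,4).
By the shoelace formula its area is 0.83.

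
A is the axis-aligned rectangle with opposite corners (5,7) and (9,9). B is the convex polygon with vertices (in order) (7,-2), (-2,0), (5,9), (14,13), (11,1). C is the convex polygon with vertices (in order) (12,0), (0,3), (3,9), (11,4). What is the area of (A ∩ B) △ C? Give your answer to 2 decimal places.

61.10

|A ∩ B| = 8.
|(A ∩ B) ∩ C| = 0.45.
|(A ∩ B) △ C| = 8 + 54 − 0.9 = 61.10.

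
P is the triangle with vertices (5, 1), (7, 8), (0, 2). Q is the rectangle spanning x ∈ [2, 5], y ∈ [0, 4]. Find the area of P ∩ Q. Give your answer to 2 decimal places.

8.05

The intersection is the polygon with vertices (2.333,4), (5,4), (5,1), (2,1.6), (2,3.714).
By the shoelace formula its area is 8.05.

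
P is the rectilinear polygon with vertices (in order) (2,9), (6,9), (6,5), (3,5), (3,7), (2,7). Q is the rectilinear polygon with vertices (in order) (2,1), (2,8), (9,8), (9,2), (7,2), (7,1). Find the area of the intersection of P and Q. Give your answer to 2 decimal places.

10.00

The intersection is the polygon with vertices (6,5), (3,5), (3,7), (2,7), (2,8), (6,8).
By the shoelace formula its area is 10.00.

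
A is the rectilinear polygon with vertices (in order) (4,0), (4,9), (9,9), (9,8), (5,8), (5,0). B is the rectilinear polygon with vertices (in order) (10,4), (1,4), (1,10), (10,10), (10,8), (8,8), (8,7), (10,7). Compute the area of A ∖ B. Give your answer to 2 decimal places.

4.00

|A| = 13, |A∩B| = 9.
|A ∖ B| = |A| − |A∩B| = 13 − 9 = 4.00.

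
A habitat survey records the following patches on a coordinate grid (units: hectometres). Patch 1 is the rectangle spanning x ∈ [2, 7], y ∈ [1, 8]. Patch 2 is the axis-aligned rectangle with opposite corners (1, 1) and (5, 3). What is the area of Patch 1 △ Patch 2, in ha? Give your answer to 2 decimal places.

|Patch 1∩Patch 2|: x∈[2,5], y∈[1,3] → 3·2 = 6.
|Patch 1 △ Patch 2| = |Patch 1| + |Patch 2| − 2·|Patch 1∩Patch 2| = 35 + 8 − 12 = 31.00.

31.00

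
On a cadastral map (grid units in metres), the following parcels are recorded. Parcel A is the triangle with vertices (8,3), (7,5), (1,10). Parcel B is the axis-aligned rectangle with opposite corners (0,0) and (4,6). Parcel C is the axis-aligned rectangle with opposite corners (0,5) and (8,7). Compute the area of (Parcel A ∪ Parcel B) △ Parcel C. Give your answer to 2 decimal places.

|Parcel A ∪ Parcel B| = 27.5.
|(Parcel A ∪ Parcel B) ∩ Parcel C| = 5.6.
|(Parcel A ∪ Parcel B) △ Parcel C| = 27.5 + 16 − 11.2 = 32.30.

32.30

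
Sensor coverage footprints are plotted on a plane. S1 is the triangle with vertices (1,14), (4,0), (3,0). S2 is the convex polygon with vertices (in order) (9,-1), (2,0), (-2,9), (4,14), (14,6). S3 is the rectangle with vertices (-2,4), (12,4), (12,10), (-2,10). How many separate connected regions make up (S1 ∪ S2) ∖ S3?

2

(S1 ∪ S2) ∖ S3 splits into 2 disjoint pieces (area 19.7692, area 48.1556).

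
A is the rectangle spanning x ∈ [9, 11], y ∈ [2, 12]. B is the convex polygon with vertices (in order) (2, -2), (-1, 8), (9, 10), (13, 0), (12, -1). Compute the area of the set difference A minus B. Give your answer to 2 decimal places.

9.00

|A| = 20, |A∩B| = 11.
|A ∖ B| = |A| − |A∩B| = 20 − 11 = 9.00.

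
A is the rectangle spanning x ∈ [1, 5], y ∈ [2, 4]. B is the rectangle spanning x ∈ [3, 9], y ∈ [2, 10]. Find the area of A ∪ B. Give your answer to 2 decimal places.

By inclusion–exclusion:
Individual areas: |A| = 8, |B| = 48.
|A∩B|: x∈[3,5], y∈[2,4] → 2·2 = 4.
|A ∪ B| = 56 − 4 = 52.00.

52.00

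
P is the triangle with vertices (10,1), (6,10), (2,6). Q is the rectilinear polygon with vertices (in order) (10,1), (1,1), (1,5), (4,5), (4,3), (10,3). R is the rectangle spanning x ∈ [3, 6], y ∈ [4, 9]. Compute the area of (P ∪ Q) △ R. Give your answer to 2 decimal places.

37.76

|P ∪ Q| = 47.6389.
|(P ∪ Q) ∩ R| = 12.4375.
|(P ∪ Q) △ R| = 47.6389 + 15 − 24.875 = 37.76.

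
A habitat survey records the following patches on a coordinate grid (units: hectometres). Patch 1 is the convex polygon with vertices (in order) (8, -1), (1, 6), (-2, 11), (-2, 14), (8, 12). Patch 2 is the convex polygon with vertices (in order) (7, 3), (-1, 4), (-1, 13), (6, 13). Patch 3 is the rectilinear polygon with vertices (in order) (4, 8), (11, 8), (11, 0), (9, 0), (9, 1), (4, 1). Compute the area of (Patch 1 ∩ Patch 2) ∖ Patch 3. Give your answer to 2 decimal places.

46.42

|Patch 1 ∩ Patch 2| = 59.6054.
|(Patch 1 ∩ Patch 2) ∩ Patch 3| = 13.1875.
|(Patch 1 ∩ Patch 2) ∖ Patch 3| = 59.6054 − 13.1875 = 46.42.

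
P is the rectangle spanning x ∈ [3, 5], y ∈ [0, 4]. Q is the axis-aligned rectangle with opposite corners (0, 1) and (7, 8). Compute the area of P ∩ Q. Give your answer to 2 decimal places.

|P∩Q|: x∈[3,5], y∈[1,4] → 2·3 = 6.

6.00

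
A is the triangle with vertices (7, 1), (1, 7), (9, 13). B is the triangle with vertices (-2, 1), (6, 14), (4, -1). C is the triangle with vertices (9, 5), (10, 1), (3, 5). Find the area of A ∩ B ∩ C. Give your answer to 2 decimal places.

0.86

The intersection is the polygon with vertices (4.673,4.044), (3,5), (4.8,5).
By the shoelace formula its area is 0.86.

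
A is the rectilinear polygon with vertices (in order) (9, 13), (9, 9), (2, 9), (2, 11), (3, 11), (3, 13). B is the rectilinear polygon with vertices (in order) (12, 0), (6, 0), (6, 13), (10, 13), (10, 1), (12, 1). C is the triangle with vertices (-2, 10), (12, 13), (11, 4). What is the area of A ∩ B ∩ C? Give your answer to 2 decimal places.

9.11

The intersection is the polygon with vertices (6,9), (6,11.714), (9,12.357), (9,9).
By the shoelace formula its area is 9.11.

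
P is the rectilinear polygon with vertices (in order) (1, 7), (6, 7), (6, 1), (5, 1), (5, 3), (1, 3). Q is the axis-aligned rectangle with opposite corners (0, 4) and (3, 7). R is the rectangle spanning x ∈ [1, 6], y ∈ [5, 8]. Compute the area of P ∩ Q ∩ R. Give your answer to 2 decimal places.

4.00

The intersection is the polygon with vertices (3,5), (1,5), (1,7), (3,7).
By the shoelace formula its area is 4.00.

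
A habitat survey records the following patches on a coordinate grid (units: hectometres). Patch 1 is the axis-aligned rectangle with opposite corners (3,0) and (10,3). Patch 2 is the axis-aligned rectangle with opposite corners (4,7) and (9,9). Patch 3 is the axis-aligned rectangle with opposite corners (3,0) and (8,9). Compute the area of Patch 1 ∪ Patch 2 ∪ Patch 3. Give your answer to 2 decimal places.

By inclusion–exclusion:
Individual areas: |Patch 1| = 21, |Patch 2| = 10, |Patch 3| = 45.
|Patch 1∩Patch 2| = 0 (no overlap).
|Patch 1∩Patch 3|: x∈[3,8], y∈[0,3] → 5·3 = 15.
|Patch 2∩Patch 3|: x∈[4,8], y∈[7,9] → 4·2 = 8.
|Patch 1∩Patch 2∩Patch 3| = 0.
|Patch 1 ∪ Patch 2 ∪ Patch 3| = 76 − 23 + 0 = 53.00.

53.00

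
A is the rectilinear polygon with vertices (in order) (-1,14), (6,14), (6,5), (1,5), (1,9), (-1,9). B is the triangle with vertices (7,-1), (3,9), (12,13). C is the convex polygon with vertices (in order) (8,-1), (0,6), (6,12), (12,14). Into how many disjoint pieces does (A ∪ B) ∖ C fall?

(A ∪ B) ∖ C splits into 4 disjoint pieces (area 32.5, area 0.3751, area 0.3397, area 0.0089).

4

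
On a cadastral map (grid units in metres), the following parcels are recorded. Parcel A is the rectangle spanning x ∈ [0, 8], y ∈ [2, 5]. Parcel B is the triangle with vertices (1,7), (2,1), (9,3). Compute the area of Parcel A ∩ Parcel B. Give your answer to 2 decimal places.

The intersection is the polygon with vertices (8,2.714), (5.5,2), (1.833,2), (1.333,5), (5,5), (8,3.5).
By the shoelace formula its area is 16.11.

16.11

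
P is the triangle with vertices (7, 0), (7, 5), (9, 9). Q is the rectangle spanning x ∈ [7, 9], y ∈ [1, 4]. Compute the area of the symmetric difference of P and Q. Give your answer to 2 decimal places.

7.67

|P| = 5, |Q| = 6, |P∩Q| = 1.6667.
|P △ Q| = |P| + |Q| − 2·|P∩Q| = 5 + 6 − 3.3333 = 7.67.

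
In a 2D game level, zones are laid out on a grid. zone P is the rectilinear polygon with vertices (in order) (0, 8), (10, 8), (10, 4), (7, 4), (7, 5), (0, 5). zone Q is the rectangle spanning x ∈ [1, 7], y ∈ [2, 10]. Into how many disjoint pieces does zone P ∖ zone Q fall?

zone P ∖ zone Q splits into 2 disjoint pieces (area 3, area 12).

2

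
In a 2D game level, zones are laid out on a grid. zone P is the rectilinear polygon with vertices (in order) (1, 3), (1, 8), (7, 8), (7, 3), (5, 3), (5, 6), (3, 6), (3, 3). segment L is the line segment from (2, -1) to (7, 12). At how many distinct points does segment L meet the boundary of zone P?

2

The segment meets the boundary at (5.462,8), (4.692,6).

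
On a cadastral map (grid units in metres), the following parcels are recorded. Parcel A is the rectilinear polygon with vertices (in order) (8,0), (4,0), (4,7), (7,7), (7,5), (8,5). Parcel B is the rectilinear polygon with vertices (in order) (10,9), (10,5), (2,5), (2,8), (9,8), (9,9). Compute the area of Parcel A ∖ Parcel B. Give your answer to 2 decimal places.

20.00

|Parcel A| = 26, |Parcel A∩Parcel B| = 6.
|Parcel A ∖ Parcel B| = |Parcel A| − |Parcel A∩Parcel B| = 26 − 6 = 20.00.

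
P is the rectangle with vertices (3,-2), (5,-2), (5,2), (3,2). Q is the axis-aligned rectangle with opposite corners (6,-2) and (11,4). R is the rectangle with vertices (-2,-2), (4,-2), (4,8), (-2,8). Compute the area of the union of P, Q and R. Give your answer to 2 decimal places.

94.00

By inclusion–exclusion:
Individual areas: |P| = 8, |Q| = 30, |R| = 60.
|P∩Q| = 0 (no overlap).
|P∩R|: x∈[3,4], y∈[-2,2] → 1·4 = 4.
|Q∩R| = 0 (no overlap).
|P∩Q∩R| = 0.
|P ∪ Q ∪ R| = 98 − 4 + 0 = 94.00.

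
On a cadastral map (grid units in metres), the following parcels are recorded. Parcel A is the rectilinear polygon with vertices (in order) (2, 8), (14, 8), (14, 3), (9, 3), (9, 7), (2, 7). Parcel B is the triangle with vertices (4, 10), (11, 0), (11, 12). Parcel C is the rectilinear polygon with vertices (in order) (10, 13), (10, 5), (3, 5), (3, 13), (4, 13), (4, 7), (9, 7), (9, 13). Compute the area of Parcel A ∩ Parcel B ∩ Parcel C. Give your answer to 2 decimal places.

3.00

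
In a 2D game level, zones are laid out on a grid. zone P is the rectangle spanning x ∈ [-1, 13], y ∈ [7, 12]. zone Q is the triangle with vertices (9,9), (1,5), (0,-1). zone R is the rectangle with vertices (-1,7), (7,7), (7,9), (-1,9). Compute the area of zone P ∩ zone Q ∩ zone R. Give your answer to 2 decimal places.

1.00

The intersection is the polygon with vertices (7,8), (7,7), (5,7).
By the shoelace formula its area is 1.00.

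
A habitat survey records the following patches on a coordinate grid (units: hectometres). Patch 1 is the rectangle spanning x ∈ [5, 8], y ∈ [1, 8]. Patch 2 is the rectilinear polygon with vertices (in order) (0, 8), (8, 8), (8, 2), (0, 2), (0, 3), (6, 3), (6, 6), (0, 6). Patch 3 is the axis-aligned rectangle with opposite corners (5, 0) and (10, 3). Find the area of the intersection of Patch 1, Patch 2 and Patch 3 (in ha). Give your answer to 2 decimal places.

3.00

The intersection is the polygon with vertices (5,2), (5,3), (6,3), (8,3), (8,2).
By the shoelace formula its area is 3.00.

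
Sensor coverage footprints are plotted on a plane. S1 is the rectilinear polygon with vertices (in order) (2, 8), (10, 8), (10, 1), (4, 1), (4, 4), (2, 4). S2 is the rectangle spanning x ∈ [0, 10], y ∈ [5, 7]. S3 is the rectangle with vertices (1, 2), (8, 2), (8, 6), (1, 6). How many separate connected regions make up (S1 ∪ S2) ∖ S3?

(S1 ∪ S2) ∖ S3 is a single connected region.

1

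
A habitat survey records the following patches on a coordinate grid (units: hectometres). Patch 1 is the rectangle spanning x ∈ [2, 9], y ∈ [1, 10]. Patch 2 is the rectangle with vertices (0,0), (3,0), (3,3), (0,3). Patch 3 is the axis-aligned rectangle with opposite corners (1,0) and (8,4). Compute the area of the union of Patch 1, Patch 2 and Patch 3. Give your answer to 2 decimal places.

76.00

By inclusion–exclusion:
Individual areas: |Patch 1| = 63, |Patch 2| = 9, |Patch 3| = 28.
|Patch 1∩Patch 2|: x∈[2,3], y∈[1,3] → 1·2 = 2.
|Patch 1∩Patch 3|: x∈[2,8], y∈[1,4] → 6·3 = 18.
|Patch 2∩Patch 3|: x∈[1,3], y∈[0,3] → 2·3 = 6.
|Patch 1∩Patch 2∩Patch 3| = 2.
|Patch 1 ∪ Patch 2 ∪ Patch 3| = 100 − 26 + 2 = 76.00.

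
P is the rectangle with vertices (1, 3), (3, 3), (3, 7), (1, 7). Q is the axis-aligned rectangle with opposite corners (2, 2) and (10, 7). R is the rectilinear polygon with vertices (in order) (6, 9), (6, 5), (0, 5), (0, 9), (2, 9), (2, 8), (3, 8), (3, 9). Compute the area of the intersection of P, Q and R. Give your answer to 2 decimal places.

The intersection is the polygon with vertices (2,7), (3,7), (3,5), (2,5).
By the shoelace formula its area is 2.00.

2.00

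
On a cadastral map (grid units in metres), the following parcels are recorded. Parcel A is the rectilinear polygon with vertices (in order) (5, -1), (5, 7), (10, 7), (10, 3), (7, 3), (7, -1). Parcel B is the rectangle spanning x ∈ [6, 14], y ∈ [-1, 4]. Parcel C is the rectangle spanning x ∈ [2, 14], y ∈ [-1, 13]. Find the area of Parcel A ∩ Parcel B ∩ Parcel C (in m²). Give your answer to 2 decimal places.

8.00

The intersection is the polygon with vertices (7,3), (7,-1), (6,-1), (6,4), (10,4), (10,3).
By the shoelace formula its area is 8.00.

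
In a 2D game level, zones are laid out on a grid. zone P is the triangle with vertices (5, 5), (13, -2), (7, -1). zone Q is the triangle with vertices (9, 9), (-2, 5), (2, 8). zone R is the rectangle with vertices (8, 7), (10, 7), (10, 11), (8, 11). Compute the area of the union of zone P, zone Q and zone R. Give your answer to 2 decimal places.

By inclusion–exclusion:
Individual areas: |zone P| = 17, |zone Q| = 8.5, |zone R| = 8.
|zone P∩zone Q| = 0.
|zone P∩zone R| = 0.
|zone Q∩zone R| = 0.1104.
|zone P∩zone Q∩zone R| = 0.
|zone P ∪ zone Q ∪ zone R| = 33.5 − 0.1104 + 0 = 33.39.

33.39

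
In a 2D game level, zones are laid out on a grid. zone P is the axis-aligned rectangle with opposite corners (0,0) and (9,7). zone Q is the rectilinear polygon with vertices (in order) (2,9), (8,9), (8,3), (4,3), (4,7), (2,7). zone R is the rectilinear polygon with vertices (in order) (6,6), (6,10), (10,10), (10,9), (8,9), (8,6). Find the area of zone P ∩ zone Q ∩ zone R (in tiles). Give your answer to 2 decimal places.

The intersection is the polygon with vertices (8,6), (6,6), (6,7), (8,7).
By the shoelace formula its area is 2.00.

2.00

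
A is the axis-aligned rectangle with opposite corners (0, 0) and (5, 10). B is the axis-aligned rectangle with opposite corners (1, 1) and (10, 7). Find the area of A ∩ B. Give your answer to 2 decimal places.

|A∩B|: x∈[1,5], y∈[1,7] → 4·6 = 24.

24.00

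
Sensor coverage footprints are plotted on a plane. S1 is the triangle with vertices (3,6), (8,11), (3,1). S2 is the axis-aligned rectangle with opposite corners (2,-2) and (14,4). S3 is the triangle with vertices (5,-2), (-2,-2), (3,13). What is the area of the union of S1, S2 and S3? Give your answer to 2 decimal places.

By inclusion–exclusion:
Individual areas: |S1| = 12.5, |S2| = 72, |S3| = 52.5.
|S1∩S2| = 2.25.
|S1∩S3| = 4.6966.
|S2∩S3| = 15.6.
|S1∩S2∩S3| = 2.1789.
|S1 ∪ S2 ∪ S3| = 137 − 22.5466 + 2.1789 = 116.63.

116.63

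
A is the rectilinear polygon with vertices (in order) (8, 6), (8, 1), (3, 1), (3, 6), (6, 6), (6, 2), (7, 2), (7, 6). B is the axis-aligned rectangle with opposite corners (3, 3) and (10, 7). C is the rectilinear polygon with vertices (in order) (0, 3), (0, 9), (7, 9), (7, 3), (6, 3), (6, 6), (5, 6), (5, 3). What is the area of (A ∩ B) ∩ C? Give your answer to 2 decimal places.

|A ∩ B| = 12.
|(A ∩ B) ∩ C| = 6.00.

6.00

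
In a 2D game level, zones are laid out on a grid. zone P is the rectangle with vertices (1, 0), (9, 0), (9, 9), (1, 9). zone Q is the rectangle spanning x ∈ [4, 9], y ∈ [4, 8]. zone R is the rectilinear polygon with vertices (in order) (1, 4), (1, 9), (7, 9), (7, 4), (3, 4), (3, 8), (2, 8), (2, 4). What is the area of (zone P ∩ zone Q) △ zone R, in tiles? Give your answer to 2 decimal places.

|zone P ∩ zone Q| = 20.
|(zone P ∩ zone Q) ∩ zone R| = 12.
|(zone P ∩ zone Q) △ zone R| = 20 + 26 − 24 = 22.00.

22.00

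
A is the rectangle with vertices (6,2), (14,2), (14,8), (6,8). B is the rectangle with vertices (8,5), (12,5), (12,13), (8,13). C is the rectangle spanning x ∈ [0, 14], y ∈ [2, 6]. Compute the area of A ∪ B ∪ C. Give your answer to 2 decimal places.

92.00

By inclusion–exclusion:
Individual areas: |A| = 48, |B| = 32, |C| = 56.
|A∩B|: x∈[8,12], y∈[5,8] → 4·3 = 12.
|A∩C|: x∈[6,14], y∈[2,6] → 8·4 = 32.
|B∩C|: x∈[8,12], y∈[5,6] → 4·1 = 4.
|A∩B∩C| = 4.
|A ∪ B ∪ C| = 136 − 48 + 4 = 92.00.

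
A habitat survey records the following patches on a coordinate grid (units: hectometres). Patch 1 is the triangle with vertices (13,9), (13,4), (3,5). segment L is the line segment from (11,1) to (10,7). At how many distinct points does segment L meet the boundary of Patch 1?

1

The segment meets the boundary at (10.458,4.254).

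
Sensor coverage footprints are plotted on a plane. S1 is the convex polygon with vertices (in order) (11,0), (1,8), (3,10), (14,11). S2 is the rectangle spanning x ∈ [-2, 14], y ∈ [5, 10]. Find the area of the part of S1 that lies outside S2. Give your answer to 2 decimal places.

24.40

|S1| = 77, |S1∩S2| = 52.6023.
|S1 ∖ S2| = |S1| − |S1∩S2| = 77 − 52.6023 = 24.40.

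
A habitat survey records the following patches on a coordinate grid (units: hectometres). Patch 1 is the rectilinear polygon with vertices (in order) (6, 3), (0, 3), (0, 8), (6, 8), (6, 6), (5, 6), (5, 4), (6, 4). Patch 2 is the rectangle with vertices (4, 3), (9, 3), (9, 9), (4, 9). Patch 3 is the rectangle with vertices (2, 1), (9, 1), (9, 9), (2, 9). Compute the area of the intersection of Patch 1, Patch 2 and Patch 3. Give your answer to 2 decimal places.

8.00

The intersection is the polygon with vertices (4,8), (6,8), (6,6), (5,6), (5,4), (6,4), (6,3), (4,3).
By the shoelace formula its area is 8.00.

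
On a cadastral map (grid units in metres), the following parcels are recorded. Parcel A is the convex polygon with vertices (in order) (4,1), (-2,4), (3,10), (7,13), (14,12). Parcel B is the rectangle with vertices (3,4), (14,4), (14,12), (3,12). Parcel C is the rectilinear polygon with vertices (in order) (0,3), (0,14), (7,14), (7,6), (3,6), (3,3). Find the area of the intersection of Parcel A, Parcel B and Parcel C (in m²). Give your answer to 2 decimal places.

21.33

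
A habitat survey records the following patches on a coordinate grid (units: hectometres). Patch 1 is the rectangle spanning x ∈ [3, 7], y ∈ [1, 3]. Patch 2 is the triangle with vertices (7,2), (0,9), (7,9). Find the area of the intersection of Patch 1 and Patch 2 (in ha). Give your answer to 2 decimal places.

The intersection is the polygon with vertices (7,2), (6,3), (7,3).
By the shoelace formula its area is 0.50.

0.50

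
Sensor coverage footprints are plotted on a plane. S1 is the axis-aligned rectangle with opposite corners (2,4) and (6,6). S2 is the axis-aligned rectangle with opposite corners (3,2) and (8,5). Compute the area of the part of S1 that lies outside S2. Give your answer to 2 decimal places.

5.00

|S1∩S2|: x∈[3,6], y∈[4,5] → 3·1 = 3.
|S1| = 8.
|S1 ∖ S2| = |S1| − |S1∩S2| = 8 − 3 = 5.00.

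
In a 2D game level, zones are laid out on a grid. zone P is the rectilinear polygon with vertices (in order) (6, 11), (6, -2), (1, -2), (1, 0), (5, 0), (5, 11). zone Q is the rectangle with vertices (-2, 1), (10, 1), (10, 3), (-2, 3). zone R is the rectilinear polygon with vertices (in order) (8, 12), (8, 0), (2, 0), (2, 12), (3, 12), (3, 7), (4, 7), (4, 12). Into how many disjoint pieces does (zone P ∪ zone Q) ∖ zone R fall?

(zone P ∪ zone Q) ∖ zone R splits into 3 disjoint pieces (area 4, area 10, area 8).

3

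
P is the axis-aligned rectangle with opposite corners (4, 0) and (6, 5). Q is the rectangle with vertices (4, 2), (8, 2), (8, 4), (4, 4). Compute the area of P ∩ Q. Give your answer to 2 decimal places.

4.00

|P∩Q|: x∈[4,6], y∈[2,4] → 2·2 = 4.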